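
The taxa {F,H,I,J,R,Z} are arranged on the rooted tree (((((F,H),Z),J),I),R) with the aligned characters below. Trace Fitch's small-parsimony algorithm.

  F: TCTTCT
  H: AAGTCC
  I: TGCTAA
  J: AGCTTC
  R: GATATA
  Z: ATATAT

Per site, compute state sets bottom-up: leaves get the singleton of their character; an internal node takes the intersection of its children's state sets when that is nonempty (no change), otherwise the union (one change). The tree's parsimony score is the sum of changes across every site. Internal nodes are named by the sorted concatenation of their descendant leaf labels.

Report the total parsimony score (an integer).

18

FH@0: {T} ∪ {A} = {A,T} (union, +1)
FHZ@0: {A,T} ∩ {A} = {A} (intersection, +0)
FHJZ@0: {A} ∩ {A} = {A} (intersection, +0)
FHIJZ@0: {A} ∪ {T} = {A,T} (union, +1)
FHIJRZ@0: {A,T} ∪ {G} = {A,G,T} (union, +1)
FH@1: {C} ∪ {A} = {A,C} (union, +1)
FHZ@1: {A,C} ∪ {T} = {A,C,T} (union, +1)
FHJZ@1: {A,C,T} ∪ {G} = {A,C,G,T} (union, +1)
FHIJZ@1: {A,C,G,T} ∩ {G} = {G} (intersection, +0)
FHIJRZ@1: {G} ∪ {A} = {A,G} (union, +1)
FH@2: {T} ∪ {G} = {G,T} (union, +1)
FHZ@2: {G,T} ∪ {A} = {A,G,T} (union, +1)
FHJZ@2: {A,G,T} ∪ {C} = {A,C,G,T} (union, +1)
FHIJZ@2: {A,C,G,T} ∩ {C} = {C} (intersection, +0)
FHIJRZ@2: {C} ∪ {T} = {C,T} (union, +1)
FH@3: {T} ∩ {T} = {T} (intersection, +0)
FHZ@3: {T} ∩ {T} = {T} (intersection, +0)
FHJZ@3: {T} ∩ {T} = {T} (intersection, +0)
FHIJZ@3: {T} ∩ {T} = {T} (intersection, +0)
FHIJRZ@3: {T} ∪ {A} = {A,T} (union, +1)
FH@4: {C} ∩ {C} = {C} (intersection, +0)
FHZ@4: {C} ∪ {A} = {A,C} (union, +1)
FHJZ@4: {A,C} ∪ {T} = {A,C,T} (union, +1)
FHIJZ@4: {A,C,T} ∩ {A} = {A} (intersection, +0)
FHIJRZ@4: {A} ∪ {T} = {A,T} (union, +1)
FH@5: {T} ∪ {C} = {C,T} (union, +1)
FHZ@5: {C,T} ∩ {T} = {T} (intersection, +0)
FHJZ@5: {T} ∪ {C} = {C,T} (union, +1)
FHIJZ@5: {C,T} ∪ {A} = {A,C,T} (union, +1)
FHIJRZ@5: {A,C,T} ∩ {A} = {A} (intersection, +0)
per-site changes: [3, 4, 4, 1, 3, 3]; total = 18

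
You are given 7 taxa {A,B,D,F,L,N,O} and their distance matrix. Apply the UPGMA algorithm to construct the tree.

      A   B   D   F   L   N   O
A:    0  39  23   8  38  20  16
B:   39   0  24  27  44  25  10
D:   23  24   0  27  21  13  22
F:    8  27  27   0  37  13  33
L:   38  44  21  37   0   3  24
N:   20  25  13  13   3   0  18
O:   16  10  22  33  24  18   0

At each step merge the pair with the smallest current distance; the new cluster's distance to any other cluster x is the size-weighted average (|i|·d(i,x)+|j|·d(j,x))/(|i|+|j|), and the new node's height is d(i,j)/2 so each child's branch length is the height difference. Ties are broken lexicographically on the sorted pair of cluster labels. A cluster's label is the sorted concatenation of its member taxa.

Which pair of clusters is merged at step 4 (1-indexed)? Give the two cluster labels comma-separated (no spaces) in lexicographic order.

iteration 1: select L,N (d=3); attach at lengths (3/2, 3/2); label the merged cluster LN
  updated: d(A,LN)=29, d(B,LN)=69/2, d(D,LN)=17, d(F,LN)=25, d(LN,O)=21
iteration 2: select A,F (d=8); attach at lengths (4, 4); label the merged cluster AF
  updated: d(AF,B)=33, d(AF,D)=25, d(AF,LN)=27, d(AF,O)=49/2
iteration 3: select B,O (d=10); attach at lengths (5, 5); label the merged cluster BO
  updated: d(AF,BO)=115/4, d(BO,D)=23, d(BO,LN)=111/4
iteration 4: select D,LN (d=17); attach at lengths (17/2, 7); label the merged cluster DLN
  updated: d(AF,DLN)=79/3, d(BO,DLN)=157/6
iteration 5: select BO,DLN (d=157/6); attach at lengths (97/12, 55/12); label the merged cluster BDLNO
  updated: d(AF,BDLNO)=273/10
iteration 6: select AF,BDLNO (d=273/10); attach at lengths (193/20, 17/30); label the merged cluster ABDFLNO
final tree: ((A:4,F:4):193/20,((B:5,O:5):97/12,(D:17/2,(L:3/2,N:3/2):7):55/12):17/30)
total length: 3563/60

D,LN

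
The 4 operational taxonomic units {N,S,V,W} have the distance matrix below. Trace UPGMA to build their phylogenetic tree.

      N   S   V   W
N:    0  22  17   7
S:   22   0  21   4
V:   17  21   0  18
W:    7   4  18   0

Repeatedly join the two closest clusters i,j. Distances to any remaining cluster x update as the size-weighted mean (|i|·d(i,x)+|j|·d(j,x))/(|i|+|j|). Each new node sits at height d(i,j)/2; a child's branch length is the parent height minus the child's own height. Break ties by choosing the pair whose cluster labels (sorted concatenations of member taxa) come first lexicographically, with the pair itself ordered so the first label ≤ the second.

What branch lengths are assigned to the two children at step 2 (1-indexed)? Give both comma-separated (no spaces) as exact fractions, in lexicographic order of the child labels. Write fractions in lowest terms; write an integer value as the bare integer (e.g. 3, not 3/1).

29/4,21/4

1. join S+W (d=4) ⇒ SW; edges |S|=2, |W|=2
  updated: d(N,SW)=29/2, d(SW,V)=39/2
2. join N+SW (d=29/2) ⇒ NSW; edges |N|=29/4, |SW|=21/4
  updated: d(NSW,V)=56/3
3. join NSW+V (d=56/3) ⇒ NSVW; edges |NSW|=25/12, |V|=28/3
final tree: ((N:29/4,(S:2,W:2):21/4):25/12,V:28/3)
total length: 335/12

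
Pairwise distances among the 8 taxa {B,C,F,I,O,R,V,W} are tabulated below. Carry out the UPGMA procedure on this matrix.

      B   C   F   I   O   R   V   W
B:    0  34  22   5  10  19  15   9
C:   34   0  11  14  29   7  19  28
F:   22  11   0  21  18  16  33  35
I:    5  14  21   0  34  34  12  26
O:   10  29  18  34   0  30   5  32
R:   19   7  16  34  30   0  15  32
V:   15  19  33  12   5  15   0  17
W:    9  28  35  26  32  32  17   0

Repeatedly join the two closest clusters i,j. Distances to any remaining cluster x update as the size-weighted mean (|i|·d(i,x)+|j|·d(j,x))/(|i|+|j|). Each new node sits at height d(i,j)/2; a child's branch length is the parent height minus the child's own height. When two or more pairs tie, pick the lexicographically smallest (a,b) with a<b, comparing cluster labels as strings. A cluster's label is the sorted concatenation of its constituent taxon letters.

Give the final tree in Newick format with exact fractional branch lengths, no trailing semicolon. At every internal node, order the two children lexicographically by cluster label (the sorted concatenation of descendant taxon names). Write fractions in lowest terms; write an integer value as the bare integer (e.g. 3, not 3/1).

((((B:5/2,I:5/2):25/4,W:35/4):5/4,(O:5/2,V:5/2):15/2):83/30,((C:7/2,R:7/2):13/4,F:27/4):361/60)

step 1: merge (B,I) at d=5; branch lengths B→5/2, I→5/2; new cluster BI
  updated: d(BI,C)=24, d(BI,F)=43/2, d(BI,O)=22, d(BI,R)=53/2, d(BI,V)=27/2, d(BI,W)=35/2
step 2: merge (O,V) at d=5; branch lengths O→5/2, V→5/2; new cluster OV
  updated: d(BI,OV)=71/4, d(C,OV)=24, d(F,OV)=51/2, d(OV,R)=45/2, d(OV,W)=49/2
step 3: merge (C,R) at d=7; branch lengths C→7/2, R→7/2; new cluster CR
  updated: d(BI,CR)=101/4, d(CR,F)=27/2, d(CR,OV)=93/4, d(CR,W)=30
step 4: merge (CR,F) at d=27/2; branch lengths CR→13/4, F→27/4; new cluster CFR
  updated: d(BI,CFR)=24, d(CFR,OV)=24, d(CFR,W)=95/3
step 5: merge (BI,W) at d=35/2; branch lengths BI→25/4, W→35/4; new cluster BIW
  updated: d(BIW,CFR)=239/9, d(BIW,OV)=20
step 6: merge (BIW,OV) at d=20; branch lengths BIW→5/4, OV→15/2; new cluster BIOVW
  updated: d(BIOVW,CFR)=383/15
step 7: merge (BIOVW,CFR) at d=383/15; branch lengths BIOVW→83/30, CFR→361/60; new cluster BCFIORVW
final tree: ((((B:5/2,I:5/2):25/4,W:35/4):5/4,(O:5/2,V:5/2):15/2):83/30,((C:7/2,R:7/2):13/4,F:27/4):361/60)
total length: 893/15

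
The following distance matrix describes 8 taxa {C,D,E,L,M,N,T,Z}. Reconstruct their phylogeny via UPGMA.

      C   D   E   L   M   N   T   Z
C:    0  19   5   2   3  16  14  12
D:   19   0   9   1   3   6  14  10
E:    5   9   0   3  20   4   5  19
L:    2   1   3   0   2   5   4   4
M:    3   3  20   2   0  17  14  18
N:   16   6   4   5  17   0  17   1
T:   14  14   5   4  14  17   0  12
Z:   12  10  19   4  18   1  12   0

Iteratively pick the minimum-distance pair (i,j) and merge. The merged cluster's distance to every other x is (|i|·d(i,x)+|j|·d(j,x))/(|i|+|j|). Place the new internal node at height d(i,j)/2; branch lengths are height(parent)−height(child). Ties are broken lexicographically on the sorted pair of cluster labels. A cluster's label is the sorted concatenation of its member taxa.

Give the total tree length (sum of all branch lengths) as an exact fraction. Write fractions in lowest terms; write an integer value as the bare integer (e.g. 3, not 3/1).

1571/60

step 1: merge (D,L) at d=1; branch lengths D→1/2, L→1/2; new cluster DL
  updated: d(C,DL)=21/2, d(DL,E)=6, d(DL,M)=5/2, d(DL,N)=11/2, d(DL,T)=9, d(DL,Z)=7
step 2: merge (N,Z) at d=1; branch lengths N→1/2, Z→1/2; new cluster NZ
  updated: d(C,NZ)=14, d(DL,NZ)=25/4, d(E,NZ)=23/2, d(M,NZ)=35/2, d(NZ,T)=29/2
step 3: merge (DL,M) at d=5/2; branch lengths DL→3/4, M→5/4; new cluster DLM
  updated: d(C,DLM)=8, d(DLM,E)=32/3, d(DLM,NZ)=10, d(DLM,T)=32/3
step 4: merge (C,E) at d=5; branch lengths C→5/2, E→5/2; new cluster CE
  updated: d(CE,DLM)=28/3, d(CE,NZ)=51/4, d(CE,T)=19/2
step 5: merge (CE,DLM) at d=28/3; branch lengths CE→13/6, DLM→41/12; new cluster CDELM
  updated: d(CDELM,NZ)=111/10, d(CDELM,T)=51/5
step 6: merge (CDELM,T) at d=51/5; branch lengths CDELM→13/30, T→51/10; new cluster CDELMT
  updated: d(CDELMT,NZ)=35/3
step 7: merge (CDELMT,NZ) at d=35/3; branch lengths CDELMT→11/15, NZ→16/3; new cluster CDELMNTZ
final tree: ((((C:5/2,E:5/2):13/6,((D:1/2,L:1/2):3/4,M:5/4):41/12):13/30,T:51/10):11/15,(N:1/2,Z:1/2):16/3)
total length: 1571/60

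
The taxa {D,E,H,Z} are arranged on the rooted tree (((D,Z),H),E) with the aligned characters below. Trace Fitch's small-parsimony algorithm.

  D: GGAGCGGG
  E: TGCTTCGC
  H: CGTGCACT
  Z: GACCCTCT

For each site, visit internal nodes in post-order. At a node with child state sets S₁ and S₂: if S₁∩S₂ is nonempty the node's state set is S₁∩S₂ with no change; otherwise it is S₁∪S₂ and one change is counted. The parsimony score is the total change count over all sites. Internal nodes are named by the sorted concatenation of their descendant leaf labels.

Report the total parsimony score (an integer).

15

DZ@0: {G} ∩ {G} = {G} (intersection, +0)
DHZ@0: {G} ∪ {C} = {C,G} (union, +1)
DEHZ@0: {C,G} ∪ {T} = {C,G,T} (union, +1)
DZ@1: {G} ∪ {A} = {A,G} (union, +1)
DHZ@1: {A,G} ∩ {G} = {G} (intersection, +0)
DEHZ@1: {G} ∩ {G} = {G} (intersection, +0)
DZ@2: {A} ∪ {C} = {A,C} (union, +1)
DHZ@2: {A,C} ∪ {T} = {A,C,T} (union, +1)
DEHZ@2: {A,C,T} ∩ {C} = {C} (intersection, +0)
DZ@3: {G} ∪ {C} = {C,G} (union, +1)
DHZ@3: {C,G} ∩ {G} = {G} (intersection, +0)
DEHZ@3: {G} ∪ {T} = {G,T} (union, +1)
DZ@4: {C} ∩ {C} = {C} (intersection, +0)
DHZ@4: {C} ∩ {C} = {C} (intersection, +0)
DEHZ@4: {C} ∪ {T} = {C,T} (union, +1)
DZ@5: {G} ∪ {T} = {G,T} (union, +1)
DHZ@5: {G,T} ∪ {A} = {A,G,T} (union, +1)
DEHZ@5: {A,G,T} ∪ {C} = {A,C,G,T} (union, +1)
DZ@6: {G} ∪ {C} = {C,G} (union, +1)
DHZ@6: {C,G} ∩ {C} = {C} (intersection, +0)
DEHZ@6: {C} ∪ {G} = {C,G} (union, +1)
DZ@7: {G} ∪ {T} = {G,T} (union, +1)
DHZ@7: {G,T} ∩ {T} = {T} (intersection, +0)
DEHZ@7: {T} ∪ {C} = {C,T} (union, +1)
per-site changes: [2, 1, 2, 2, 1, 3, 2, 2]; total = 15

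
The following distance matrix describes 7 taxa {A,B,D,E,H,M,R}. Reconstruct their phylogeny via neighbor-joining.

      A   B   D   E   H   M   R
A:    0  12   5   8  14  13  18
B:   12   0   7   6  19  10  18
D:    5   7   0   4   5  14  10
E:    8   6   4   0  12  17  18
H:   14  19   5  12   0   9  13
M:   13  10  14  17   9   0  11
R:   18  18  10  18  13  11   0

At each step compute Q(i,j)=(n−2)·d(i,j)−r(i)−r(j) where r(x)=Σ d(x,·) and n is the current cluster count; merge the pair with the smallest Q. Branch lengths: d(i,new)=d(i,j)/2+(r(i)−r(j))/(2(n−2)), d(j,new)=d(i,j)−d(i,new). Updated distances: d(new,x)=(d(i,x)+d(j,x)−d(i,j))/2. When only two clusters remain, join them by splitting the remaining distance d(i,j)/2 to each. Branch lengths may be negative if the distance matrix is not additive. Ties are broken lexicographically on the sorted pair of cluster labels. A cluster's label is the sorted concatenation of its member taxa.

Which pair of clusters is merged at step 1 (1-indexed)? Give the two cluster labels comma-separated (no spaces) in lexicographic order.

step 1: merge (B,E) at d=6, Q=-107; branch lengths B→37/10, E→23/10; new cluster BE
  updated: d(A,BE)=7, d(BE,D)=5/2, d(BE,H)=25/2, d(BE,M)=21/2, d(BE,R)=15
step 2: merge (M,R) at d=11, Q=-161/2; branch lengths M→69/16, R→107/16; new cluster MR
  updated: d(A,MR)=10, d(BE,MR)=29/4, d(D,MR)=13/2, d(H,MR)=11/2
step 3: merge (H,MR) at d=11/2, Q=-199/4; branch lengths H→97/24, MR→35/24; new cluster HMR
  updated: d(A,HMR)=37/4, d(BE,HMR)=57/8, d(D,HMR)=3
step 4: merge (A,BE) at d=7, Q=-191/8; branch lengths A→149/32, BE→75/32; new cluster ABE
  updated: d(ABE,D)=1/4, d(ABE,HMR)=75/16
step 5: merge (ABE,D) at d=1/4, Q=-127/16; branch lengths ABE→31/32, D→-23/32; new cluster ABDE
  updated: d(ABDE,HMR)=119/32
step 6: merge (ABDE,HMR) at d=119/32; branch lengths ABDE→119/64, HMR→119/64; new cluster ABDEHMR
final tree: (((A:149/32,(B:37/10,E:23/10):75/32):31/32,D:-23/32):119/64,(H:97/24,(M:69/16,R:107/16):35/24):119/64)
total length: 1071/32

B,E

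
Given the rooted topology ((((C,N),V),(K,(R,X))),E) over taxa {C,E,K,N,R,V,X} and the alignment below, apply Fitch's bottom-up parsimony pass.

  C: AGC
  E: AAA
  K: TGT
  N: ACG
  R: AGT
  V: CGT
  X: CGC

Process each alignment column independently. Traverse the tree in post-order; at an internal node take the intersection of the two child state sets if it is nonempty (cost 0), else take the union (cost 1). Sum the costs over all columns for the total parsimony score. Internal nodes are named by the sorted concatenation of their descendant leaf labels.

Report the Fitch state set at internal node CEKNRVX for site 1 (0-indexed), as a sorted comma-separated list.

site 0, node CN: C={A} ∩ N={A} → {A} (+0)
site 0, node CNV: CN={A} ∪ V={C} → {A,C} (+1)
site 0, node RX: R={A} ∪ X={C} → {A,C} (+1)
site 0, node KRX: K={T} ∪ RX={A,C} → {A,C,T} (+1)
site 0, node CKNRVX: CNV={A,C} ∩ KRX={A,C,T} → {A,C} (+0)
site 0, node CEKNRVX: CKNRVX={A,C} ∩ E={A} → {A} (+0)
site 1, node CN: C={G} ∪ N={C} → {C,G} (+1)
site 1, node CNV: CN={C,G} ∩ V={G} → {G} (+0)
site 1, node RX: R={G} ∩ X={G} → {G} (+0)
site 1, node KRX: K={G} ∩ RX={G} → {G} (+0)
site 1, node CKNRVX: CNV={G} ∩ KRX={G} → {G} (+0)
site 1, node CEKNRVX: CKNRVX={G} ∪ E={A} → {A,G} (+1)
site 2, node CN: C={C} ∪ N={G} → {C,G} (+1)
site 2, node CNV: CN={C,G} ∪ V={T} → {C,G,T} (+1)
site 2, node RX: R={T} ∪ X={C} → {C,T} (+1)
site 2, node KRX: K={T} ∩ RX={C,T} → {T} (+0)
site 2, node CKNRVX: CNV={C,G,T} ∩ KRX={T} → {T} (+0)
site 2, node CEKNRVX: CKNRVX={T} ∪ E={A} → {A,T} (+1)
per-site changes: [3, 2, 4]; total = 9

A,G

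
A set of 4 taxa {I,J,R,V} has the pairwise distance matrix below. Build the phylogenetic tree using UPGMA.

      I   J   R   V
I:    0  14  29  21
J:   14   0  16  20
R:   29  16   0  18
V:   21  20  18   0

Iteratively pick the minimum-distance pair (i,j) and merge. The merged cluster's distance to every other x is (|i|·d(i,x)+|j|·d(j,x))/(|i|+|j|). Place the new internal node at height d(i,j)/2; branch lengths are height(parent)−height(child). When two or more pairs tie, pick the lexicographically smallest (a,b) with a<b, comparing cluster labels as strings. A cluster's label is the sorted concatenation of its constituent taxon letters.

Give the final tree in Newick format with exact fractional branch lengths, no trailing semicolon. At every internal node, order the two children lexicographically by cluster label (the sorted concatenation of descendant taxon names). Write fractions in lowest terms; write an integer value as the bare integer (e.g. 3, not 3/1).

((I:7,J:7):15/4,(R:9,V:9):7/4)

step 1: merge (I,J) at d=14; branch lengths I→7, J→7; new cluster IJ
  updated: d(IJ,R)=45/2, d(IJ,V)=41/2
step 2: merge (R,V) at d=18; branch lengths R→9, V→9; new cluster RV
  updated: d(IJ,RV)=43/2
step 3: merge (IJ,RV) at d=43/2; branch lengths IJ→15/4, RV→7/4; new cluster IJRV
final tree: ((I:7,J:7):15/4,(R:9,V:9):7/4)
total length: 75/2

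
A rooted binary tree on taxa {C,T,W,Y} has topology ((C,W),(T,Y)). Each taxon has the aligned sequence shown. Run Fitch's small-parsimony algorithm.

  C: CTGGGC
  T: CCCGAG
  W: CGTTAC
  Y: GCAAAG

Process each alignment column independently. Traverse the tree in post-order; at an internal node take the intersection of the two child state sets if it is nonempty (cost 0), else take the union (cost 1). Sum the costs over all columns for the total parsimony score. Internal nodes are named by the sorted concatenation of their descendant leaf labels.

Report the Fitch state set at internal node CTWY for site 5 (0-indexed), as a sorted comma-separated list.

site 0, node CW: C={C} ∩ W={C} → {C} (+0)
site 0, node TY: T={C} ∪ Y={G} → {C,G} (+1)
site 0, node CTWY: CW={C} ∩ TY={C,G} → {C} (+0)
site 1, node CW: C={T} ∪ W={G} → {G,T} (+1)
site 1, node TY: T={C} ∩ Y={C} → {C} (+0)
site 1, node CTWY: CW={G,T} ∪ TY={C} → {C,G,T} (+1)
site 2, node CW: C={G} ∪ W={T} → {G,T} (+1)
site 2, node TY: T={C} ∪ Y={A} → {A,C} (+1)
site 2, node CTWY: CW={G,T} ∪ TY={A,C} → {A,C,G,T} (+1)
site 3, node CW: C={G} ∪ W={T} → {G,T} (+1)
site 3, node TY: T={G} ∪ Y={A} → {A,G} (+1)
site 3, node CTWY: CW={G,T} ∩ TY={A,G} → {G} (+0)
site 4, node CW: C={G} ∪ W={A} → {A,G} (+1)
site 4, node TY: T={A} ∩ Y={A} → {A} (+0)
site 4, node CTWY: CW={A,G} ∩ TY={A} → {A} (+0)
site 5, node CW: C={C} ∩ W={C} → {C} (+0)
site 5, node TY: T={G} ∩ Y={G} → {G} (+0)
site 5, node CTWY: CW={C} ∪ TY={G} → {C,G} (+1)
per-site changes: [1, 2, 3, 2, 1, 1]; total = 10

C,G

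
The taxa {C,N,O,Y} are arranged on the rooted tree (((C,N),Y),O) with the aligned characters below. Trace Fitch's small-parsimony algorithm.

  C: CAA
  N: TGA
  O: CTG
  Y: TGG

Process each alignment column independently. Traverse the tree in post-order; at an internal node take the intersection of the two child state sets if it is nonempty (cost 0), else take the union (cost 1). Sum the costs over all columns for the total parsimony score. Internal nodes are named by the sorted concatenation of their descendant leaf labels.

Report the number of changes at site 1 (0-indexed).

2

CN@0: {C} ∪ {T} = {C,T} (union, +1)
CNY@0: {C,T} ∩ {T} = {T} (intersection, +0)
CNOY@0: {T} ∪ {C} = {C,T} (union, +1)
CN@1: {A} ∪ {G} = {A,G} (union, +1)
CNY@1: {A,G} ∩ {G} = {G} (intersection, +0)
CNOY@1: {G} ∪ {T} = {G,T} (union, +1)
CN@2: {A} ∩ {A} = {A} (intersection, +0)
CNY@2: {A} ∪ {G} = {A,G} (union, +1)
CNOY@2: {A,G} ∩ {G} = {G} (intersection, +0)
per-site changes: [2, 2, 1]; total = 5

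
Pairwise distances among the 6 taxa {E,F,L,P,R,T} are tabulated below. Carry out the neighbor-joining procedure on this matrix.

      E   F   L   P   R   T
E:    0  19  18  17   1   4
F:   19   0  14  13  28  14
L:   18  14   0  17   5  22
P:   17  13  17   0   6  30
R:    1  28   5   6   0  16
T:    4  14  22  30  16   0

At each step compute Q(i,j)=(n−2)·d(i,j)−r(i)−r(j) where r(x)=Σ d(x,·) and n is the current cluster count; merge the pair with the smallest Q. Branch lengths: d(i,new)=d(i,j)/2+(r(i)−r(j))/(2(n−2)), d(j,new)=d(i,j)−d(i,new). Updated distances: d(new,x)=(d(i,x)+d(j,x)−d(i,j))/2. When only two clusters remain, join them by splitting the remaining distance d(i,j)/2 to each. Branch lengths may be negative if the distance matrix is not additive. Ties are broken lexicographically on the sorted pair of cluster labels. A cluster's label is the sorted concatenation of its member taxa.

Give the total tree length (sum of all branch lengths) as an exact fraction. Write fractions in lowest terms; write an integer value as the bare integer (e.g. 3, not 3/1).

36

step 1: merge (E,T) at d=4, Q=-129; branch lengths E→-11/8, T→43/8; new cluster ET
  updated: d(ET,F)=29/2, d(ET,L)=18, d(ET,P)=43/2, d(ET,R)=13/2
step 2: merge (F,P) at d=13, Q=-88; branch lengths F→17/2, P→9/2; new cluster FP
  updated: d(ET,FP)=23/2, d(FP,L)=9, d(FP,R)=21/2
step 3: merge (ET,R) at d=13/2, Q=-45; branch lengths ET→27/4, R→-1/4; new cluster ERT
  updated: d(ERT,FP)=31/4, d(ERT,L)=33/4
step 4: merge (ERT,FP) at d=31/4, Q=-25; branch lengths ERT→7/2, FP→17/4; new cluster EFPRT
  updated: d(EFPRT,L)=19/4
step 5: merge (EFPRT,L) at d=19/4; branch lengths EFPRT→19/8, L→19/8; new cluster EFLPRT
final tree: ((((E:-11/8,T:43/8):27/4,R:-1/4):7/2,(F:17/2,P:9/2):17/4):19/8,L:19/8)
total length: 36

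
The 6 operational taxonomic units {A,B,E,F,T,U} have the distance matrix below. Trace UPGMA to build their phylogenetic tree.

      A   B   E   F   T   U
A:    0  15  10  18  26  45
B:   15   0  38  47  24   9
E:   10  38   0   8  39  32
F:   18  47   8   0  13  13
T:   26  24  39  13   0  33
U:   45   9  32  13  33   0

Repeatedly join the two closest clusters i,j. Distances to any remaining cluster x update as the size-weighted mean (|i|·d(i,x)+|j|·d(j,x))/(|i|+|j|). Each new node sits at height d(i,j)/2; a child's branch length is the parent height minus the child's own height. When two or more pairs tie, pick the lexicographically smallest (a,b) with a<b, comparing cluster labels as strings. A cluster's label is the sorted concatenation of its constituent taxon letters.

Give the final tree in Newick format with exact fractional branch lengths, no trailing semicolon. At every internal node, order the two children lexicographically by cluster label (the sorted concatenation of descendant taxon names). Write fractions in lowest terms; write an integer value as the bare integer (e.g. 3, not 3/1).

(((A:7,(E:4,F:4):3):6,T:13):39/16,(B:9/2,U:9/2):175/16)

iteration 1: select E,F (d=8); attach at lengths (4, 4); label the merged cluster EF
  updated: d(A,EF)=14, d(B,EF)=85/2, d(EF,T)=26, d(EF,U)=45/2
iteration 2: select B,U (d=9); attach at lengths (9/2, 9/2); label the merged cluster BU
  updated: d(A,BU)=30, d(BU,EF)=65/2, d(BU,T)=57/2
iteration 3: select A,EF (d=14); attach at lengths (7, 3); label the merged cluster AEF
  updated: d(AEF,BU)=95/3, d(AEF,T)=26
iteration 4: select AEF,T (d=26); attach at lengths (6, 13); label the merged cluster AEFT
  updated: d(AEFT,BU)=247/8
iteration 5: select AEFT,BU (d=247/8); attach at lengths (39/16, 175/16); label the merged cluster ABEFTU
final tree: (((A:7,(E:4,F:4):3):6,T:13):39/16,(B:9/2,U:9/2):175/16)
total length: 475/8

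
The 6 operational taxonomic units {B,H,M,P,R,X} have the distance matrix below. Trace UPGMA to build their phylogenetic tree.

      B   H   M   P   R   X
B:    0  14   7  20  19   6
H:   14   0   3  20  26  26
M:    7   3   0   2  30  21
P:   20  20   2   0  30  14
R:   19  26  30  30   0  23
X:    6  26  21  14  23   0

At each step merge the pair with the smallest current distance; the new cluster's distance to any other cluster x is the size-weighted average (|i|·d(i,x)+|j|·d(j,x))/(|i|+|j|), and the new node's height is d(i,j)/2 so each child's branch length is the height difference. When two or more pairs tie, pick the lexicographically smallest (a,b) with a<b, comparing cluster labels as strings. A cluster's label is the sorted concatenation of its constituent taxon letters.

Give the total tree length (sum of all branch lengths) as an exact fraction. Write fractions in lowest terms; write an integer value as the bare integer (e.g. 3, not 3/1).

877/20

iteration 1: select M,P (d=2); attach at lengths (1, 1); label the merged cluster MP
  updated: d(B,MP)=27/2, d(H,MP)=23/2, d(MP,R)=30, d(MP,X)=35/2
iteration 2: select B,X (d=6); attach at lengths (3, 3); label the merged cluster BX
  updated: d(BX,H)=20, d(BX,MP)=31/2, d(BX,R)=21
iteration 3: select H,MP (d=23/2); attach at lengths (23/4, 19/4); label the merged cluster HMP
  updated: d(BX,HMP)=17, d(HMP,R)=86/3
iteration 4: select BX,HMP (d=17); attach at lengths (11/2, 11/4); label the merged cluster BHMPX
  updated: d(BHMPX,R)=128/5
iteration 5: select BHMPX,R (d=128/5); attach at lengths (43/10, 64/5); label the merged cluster BHMPRX
final tree: (((B:3,X:3):11/2,(H:23/4,(M:1,P:1):19/4):11/4):43/10,R:64/5)
total length: 877/20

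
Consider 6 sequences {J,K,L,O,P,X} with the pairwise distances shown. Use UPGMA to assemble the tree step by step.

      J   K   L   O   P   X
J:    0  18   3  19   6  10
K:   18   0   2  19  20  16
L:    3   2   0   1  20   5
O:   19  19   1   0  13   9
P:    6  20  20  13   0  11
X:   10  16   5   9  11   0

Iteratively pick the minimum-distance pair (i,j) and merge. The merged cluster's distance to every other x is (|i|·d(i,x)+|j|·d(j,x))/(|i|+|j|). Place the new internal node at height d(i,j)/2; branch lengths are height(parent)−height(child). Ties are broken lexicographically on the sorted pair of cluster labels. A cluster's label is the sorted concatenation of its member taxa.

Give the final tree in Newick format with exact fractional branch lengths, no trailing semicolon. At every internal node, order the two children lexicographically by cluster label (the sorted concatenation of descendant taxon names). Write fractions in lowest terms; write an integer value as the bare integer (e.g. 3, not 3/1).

1. join L+O (d=1) ⇒ LO; edges |L|=1/2, |O|=1/2
  updated: d(J,LO)=11, d(K,LO)=21/2, d(LO,P)=33/2, d(LO,X)=7
2. join J+P (d=6) ⇒ JP; edges |J|=3, |P|=3
  updated: d(JP,K)=19, d(JP,LO)=55/4, d(JP,X)=21/2
3. join LO+X (d=7) ⇒ LOX; edges |LO|=3, |X|=7/2
  updated: d(JP,LOX)=38/3, d(K,LOX)=37/3
4. join K+LOX (d=37/3) ⇒ KLOX; edges |K|=37/6, |LOX|=8/3
  updated: d(JP,KLOX)=57/4
5. join JP+KLOX (d=57/4) ⇒ JKLOPX; edges |JP|=33/8, |KLOX|=23/24
final tree: ((J:3,P:3):33/8,(K:37/6,((L:1/2,O:1/2):3,X:7/2):8/3):23/24)
total length: 329/12

((J:3,P:3):33/8,(K:37/6,((L:1/2,O:1/2):3,X:7/2):8/3):23/24)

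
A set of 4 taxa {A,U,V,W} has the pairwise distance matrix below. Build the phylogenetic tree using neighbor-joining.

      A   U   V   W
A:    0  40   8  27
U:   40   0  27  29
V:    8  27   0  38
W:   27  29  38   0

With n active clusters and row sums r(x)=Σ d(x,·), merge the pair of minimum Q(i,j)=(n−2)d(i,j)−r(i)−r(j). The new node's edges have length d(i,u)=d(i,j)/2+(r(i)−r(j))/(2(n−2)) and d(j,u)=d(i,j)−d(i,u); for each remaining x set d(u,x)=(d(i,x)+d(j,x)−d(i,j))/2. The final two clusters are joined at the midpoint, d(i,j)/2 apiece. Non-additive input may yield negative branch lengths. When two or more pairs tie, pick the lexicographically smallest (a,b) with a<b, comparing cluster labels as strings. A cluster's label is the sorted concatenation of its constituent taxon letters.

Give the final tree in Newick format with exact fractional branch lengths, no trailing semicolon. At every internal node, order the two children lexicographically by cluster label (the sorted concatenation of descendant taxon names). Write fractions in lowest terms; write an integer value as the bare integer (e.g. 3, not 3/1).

step 1: merge (A,V) at d=8, Q=-132; branch lengths A→9/2, V→7/2; new cluster AV
  updated: d(AV,U)=59/2, d(AV,W)=57/2
step 2: merge (AV,U) at d=59/2, Q=-87; branch lengths AV→29/2, U→15; new cluster AUV
  updated: d(AUV,W)=14
step 3: merge (AUV,W) at d=14; branch lengths AUV→7, W→7; new cluster AUVW
final tree: (((A:9/2,V:7/2):29/2,U:15):7,W:7)
total length: 103/2

(((A:9/2,V:7/2):29/2,U:15):7,W:7)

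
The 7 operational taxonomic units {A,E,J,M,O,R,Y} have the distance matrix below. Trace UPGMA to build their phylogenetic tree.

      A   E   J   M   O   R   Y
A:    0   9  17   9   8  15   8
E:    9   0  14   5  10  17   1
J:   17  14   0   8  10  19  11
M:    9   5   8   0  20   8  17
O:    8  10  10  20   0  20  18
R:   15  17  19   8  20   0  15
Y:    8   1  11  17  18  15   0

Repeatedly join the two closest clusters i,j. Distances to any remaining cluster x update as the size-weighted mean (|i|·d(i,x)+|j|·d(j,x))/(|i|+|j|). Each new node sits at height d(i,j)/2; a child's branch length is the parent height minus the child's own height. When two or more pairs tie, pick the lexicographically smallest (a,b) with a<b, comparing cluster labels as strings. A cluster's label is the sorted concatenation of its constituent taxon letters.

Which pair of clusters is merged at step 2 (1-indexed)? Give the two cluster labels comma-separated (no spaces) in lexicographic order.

A,O

1. join E+Y (d=1) ⇒ EY; edges |E|=1/2, |Y|=1/2
  updated: d(A,EY)=17/2, d(EY,J)=25/2, d(EY,M)=11, d(EY,O)=14, d(EY,R)=16
2. join A+O (d=8) ⇒ AO; edges |A|=4, |O|=4
  updated: d(AO,EY)=45/4, d(AO,J)=27/2, d(AO,M)=29/2, d(AO,R)=35/2
3. join J+M (d=8) ⇒ JM; edges |J|=4, |M|=4
  updated: d(AO,JM)=14, d(EY,JM)=47/4, d(JM,R)=27/2
4. join AO+EY (d=45/4) ⇒ AEOY; edges |AO|=13/8, |EY|=41/8
  updated: d(AEOY,JM)=103/8, d(AEOY,R)=67/4
5. join AEOY+JM (d=103/8) ⇒ AEJMOY; edges |AEOY|=13/16, |JM|=39/16
  updated: d(AEJMOY,R)=47/3
6. join AEJMOY+R (d=47/3) ⇒ AEJMORY; edges |AEJMOY|=67/48, |R|=47/6
final tree: ((((A:4,O:4):13/8,(E:1/2,Y:1/2):41/8):13/16,(J:4,M:4):39/16):67/48,R:47/6)
total length: 1739/48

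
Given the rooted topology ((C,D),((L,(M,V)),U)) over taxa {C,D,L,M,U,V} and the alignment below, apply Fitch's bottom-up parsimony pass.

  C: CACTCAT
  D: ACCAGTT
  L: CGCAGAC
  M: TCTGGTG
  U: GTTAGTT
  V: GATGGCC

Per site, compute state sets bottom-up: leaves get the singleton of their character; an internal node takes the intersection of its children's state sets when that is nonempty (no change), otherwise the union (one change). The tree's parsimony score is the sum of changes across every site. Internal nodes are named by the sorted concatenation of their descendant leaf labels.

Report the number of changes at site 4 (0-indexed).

1

CD@0: {C} ∪ {A} = {A,C} (union, +1)
MV@0: {T} ∪ {G} = {G,T} (union, +1)
LMV@0: {C} ∪ {G,T} = {C,G,T} (union, +1)
LMUV@0: {C,G,T} ∩ {G} = {G} (intersection, +0)
CDLMUV@0: {A,C} ∪ {G} = {A,C,G} (union, +1)
CD@1: {A} ∪ {C} = {A,C} (union, +1)
MV@1: {C} ∪ {A} = {A,C} (union, +1)
LMV@1: {G} ∪ {A,C} = {A,C,G} (union, +1)
LMUV@1: {A,C,G} ∪ {T} = {A,C,G,T} (union, +1)
CDLMUV@1: {A,C} ∩ {A,C,G,T} = {A,C} (intersection, +0)
CD@2: {C} ∩ {C} = {C} (intersection, +0)
MV@2: {T} ∩ {T} = {T} (intersection, +0)
LMV@2: {C} ∪ {T} = {C,T} (union, +1)
LMUV@2: {C,T} ∩ {T} = {T} (intersection, +0)
CDLMUV@2: {C} ∪ {T} = {C,T} (union, +1)
CD@3: {T} ∪ {A} = {A,T} (union, +1)
MV@3: {G} ∩ {G} = {G} (intersection, +0)
LMV@3: {A} ∪ {G} = {A,G} (union, +1)
LMUV@3: {A,G} ∩ {A} = {A} (intersection, +0)
CDLMUV@3: {A,T} ∩ {A} = {A} (intersection, +0)
CD@4: {C} ∪ {G} = {C,G} (union, +1)
MV@4: {G} ∩ {G} = {G} (intersection, +0)
LMV@4: {G} ∩ {G} = {G} (intersection, +0)
LMUV@4: {G} ∩ {G} = {G} (intersection, +0)
CDLMUV@4: {C,G} ∩ {G} = {G} (intersection, +0)
CD@5: {A} ∪ {T} = {A,T} (union, +1)
MV@5: {T} ∪ {C} = {C,T} (union, +1)
LMV@5: {A} ∪ {C,T} = {A,C,T} (union, +1)
LMUV@5: {A,C,T} ∩ {T} = {T} (intersection, +0)
CDLMUV@5: {A,T} ∩ {T} = {T} (intersection, +0)
CD@6: {T} ∩ {T} = {T} (intersection, +0)
MV@6: {G} ∪ {C} = {C,G} (union, +1)
LMV@6: {C} ∩ {C,G} = {C} (intersection, +0)
LMUV@6: {C} ∪ {T} = {C,T} (union, +1)
CDLMUV@6: {T} ∩ {C,T} = {T} (intersection, +0)
per-site changes: [4, 4, 2, 2, 1, 3, 2]; total = 18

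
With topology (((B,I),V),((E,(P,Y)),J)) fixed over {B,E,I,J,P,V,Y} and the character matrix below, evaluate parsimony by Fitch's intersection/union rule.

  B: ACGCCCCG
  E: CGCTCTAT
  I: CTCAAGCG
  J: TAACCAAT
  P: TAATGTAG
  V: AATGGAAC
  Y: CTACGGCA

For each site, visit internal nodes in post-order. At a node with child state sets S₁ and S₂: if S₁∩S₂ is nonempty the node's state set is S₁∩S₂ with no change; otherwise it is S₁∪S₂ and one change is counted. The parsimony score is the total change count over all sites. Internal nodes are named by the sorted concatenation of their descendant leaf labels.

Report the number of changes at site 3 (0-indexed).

BI@0: {A} ∪ {C} = {A,C} (union, +1)
BIV@0: {A,C} ∩ {A} = {A} (intersection, +0)
PY@0: {T} ∪ {C} = {C,T} (union, +1)
EPY@0: {C} ∩ {C,T} = {C} (intersection, +0)
EJPY@0: {C} ∪ {T} = {C,T} (union, +1)
BEIJPVY@0: {A} ∪ {C,T} = {A,C,T} (union, +1)
BI@1: {C} ∪ {T} = {C,T} (union, +1)
BIV@1: {C,T} ∪ {A} = {A,C,T} (union, +1)
PY@1: {A} ∪ {T} = {A,T} (union, +1)
EPY@1: {G} ∪ {A,T} = {A,G,T} (union, +1)
EJPY@1: {A,G,T} ∩ {A} = {A} (intersection, +0)
BEIJPVY@1: {A,C,T} ∩ {A} = {A} (intersection, +0)
BI@2: {G} ∪ {C} = {C,G} (union, +1)
BIV@2: {C,G} ∪ {T} = {C,G,T} (union, +1)
PY@2: {A} ∩ {A} = {A} (intersection, +0)
EPY@2: {C} ∪ {A} = {A,C} (union, +1)
EJPY@2: {A,C} ∩ {A} = {A} (intersection, +0)
BEIJPVY@2: {C,G,T} ∪ {A} = {A,C,G,T} (union, +1)
BI@3: {C} ∪ {A} = {A,C} (union, +1)
BIV@3: {A,C} ∪ {G} = {A,C,G} (union, +1)
PY@3: {T} ∪ {C} = {C,T} (union, +1)
EPY@3: {T} ∩ {C,T} = {T} (intersection, +0)
EJPY@3: {T} ∪ {C} = {C,T} (union, +1)
BEIJPVY@3: {A,C,G} ∩ {C,T} = {C} (intersection, +0)
BI@4: {C} ∪ {A} = {A,C} (union, +1)
BIV@4: {A,C} ∪ {G} = {A,C,G} (union, +1)
PY@4: {G} ∩ {G} = {G} (intersection, +0)
EPY@4: {C} ∪ {G} = {C,G} (union, +1)
EJPY@4: {C,G} ∩ {C} = {C} (intersection, +0)
BEIJPVY@4: {A,C,G} ∩ {C} = {C} (intersection, +0)
BI@5: {C} ∪ {G} = {C,G} (union, +1)
BIV@5: {C,G} ∪ {A} = {A,C,G} (union, +1)
PY@5: {T} ∪ {G} = {G,T} (union, +1)
EPY@5: {T} ∩ {G,T} = {T} (intersection, +0)
EJPY@5: {T} ∪ {A} = {A,T} (union, +1)
BEIJPVY@5: {A,C,G} ∩ {A,T} = {A} (intersection, +0)
BI@6: {C} ∩ {C} = {C} (intersection, +0)
BIV@6: {C} ∪ {A} = {A,C} (union, +1)
PY@6: {A} ∪ {C} = {A,C} (union, +1)
EPY@6: {A} ∩ {A,C} = {A} (intersection, +0)
EJPY@6: {A} ∩ {A} = {A} (intersection, +0)
BEIJPVY@6: {A,C} ∩ {A} = {A} (intersection, +0)
BI@7: {G} ∩ {G} = {G} (intersection, +0)
BIV@7: {G} ∪ {C} = {C,G} (union, +1)
PY@7: {G} ∪ {A} = {A,G} (union, +1)
EPY@7: {T} ∪ {A,G} = {A,G,T} (union, +1)
EJPY@7: {A,G,T} ∩ {T} = {T} (intersection, +0)
BEIJPVY@7: {C,G} ∪ {T} = {C,G,T} (union, +1)
per-site changes: [4, 4, 4, 4, 3, 4, 2, 4]; total = 29

4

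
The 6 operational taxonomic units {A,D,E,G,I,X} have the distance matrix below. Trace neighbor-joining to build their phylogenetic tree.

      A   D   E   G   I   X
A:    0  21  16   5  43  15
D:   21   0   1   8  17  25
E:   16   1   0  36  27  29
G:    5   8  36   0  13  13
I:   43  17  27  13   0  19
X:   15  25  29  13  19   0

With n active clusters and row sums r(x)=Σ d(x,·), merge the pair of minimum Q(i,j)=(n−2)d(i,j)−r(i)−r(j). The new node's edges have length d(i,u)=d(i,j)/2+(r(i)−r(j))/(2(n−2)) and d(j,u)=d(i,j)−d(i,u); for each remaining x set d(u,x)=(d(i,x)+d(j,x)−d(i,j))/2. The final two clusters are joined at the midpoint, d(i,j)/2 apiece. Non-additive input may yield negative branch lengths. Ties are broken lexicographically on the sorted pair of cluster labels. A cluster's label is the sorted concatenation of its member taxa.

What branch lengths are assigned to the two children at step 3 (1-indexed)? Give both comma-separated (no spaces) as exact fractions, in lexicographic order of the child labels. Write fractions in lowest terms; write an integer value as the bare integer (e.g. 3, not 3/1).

101/16,-21/16

iteration 1: select D,E (d=1, Q=-177); attach at lengths (-33/8, 41/8); label the merged cluster DE
  updated: d(A,DE)=18, d(DE,G)=43/2, d(DE,I)=43/2, d(DE,X)=53/2
iteration 2: select DE,I (d=43/2, Q=-239/2); attach at lengths (37/4, 49/4); label the merged cluster DEI
  updated: d(A,DEI)=79/4, d(DEI,G)=13/2, d(DEI,X)=12
iteration 3: select A,G (d=5, Q=-217/4); attach at lengths (101/16, -21/16); label the merged cluster AG
  updated: d(AG,DEI)=85/8, d(AG,X)=23/2
iteration 4: select AG,DEI (d=85/8, Q=-273/8); attach at lengths (81/16, 89/16); label the merged cluster ADEGI
  updated: d(ADEGI,X)=103/16
iteration 5: select ADEGI,X (d=103/16); attach at lengths (103/32, 103/32); label the merged cluster ADEGIX
final tree: (((A:101/16,G:-21/16):81/16,((D:-33/8,E:41/8):37/4,I:49/4):89/16):103/32,X:103/32)
total length: 713/16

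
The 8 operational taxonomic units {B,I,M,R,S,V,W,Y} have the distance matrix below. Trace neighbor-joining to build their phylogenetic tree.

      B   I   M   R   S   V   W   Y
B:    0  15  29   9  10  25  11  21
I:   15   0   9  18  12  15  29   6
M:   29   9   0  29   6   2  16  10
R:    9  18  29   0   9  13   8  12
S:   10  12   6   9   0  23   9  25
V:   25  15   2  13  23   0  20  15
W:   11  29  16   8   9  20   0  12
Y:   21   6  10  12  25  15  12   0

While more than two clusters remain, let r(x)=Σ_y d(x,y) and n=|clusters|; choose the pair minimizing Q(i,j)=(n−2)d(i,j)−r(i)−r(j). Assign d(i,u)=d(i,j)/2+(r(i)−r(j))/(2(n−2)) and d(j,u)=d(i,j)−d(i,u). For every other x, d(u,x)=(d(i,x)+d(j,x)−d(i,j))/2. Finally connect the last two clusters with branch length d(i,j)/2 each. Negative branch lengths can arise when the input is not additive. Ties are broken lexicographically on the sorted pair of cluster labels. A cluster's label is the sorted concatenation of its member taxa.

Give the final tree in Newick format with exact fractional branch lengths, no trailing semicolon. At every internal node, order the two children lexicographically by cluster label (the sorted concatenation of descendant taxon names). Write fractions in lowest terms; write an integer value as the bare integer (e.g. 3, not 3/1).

(((B:95/16,R:49/16):5/8,(((I:67/20,Y:53/20):33/16,(M:0,V:2):99/16):89/12,S:71/24):3/2):35/16,W:35/16)

iteration 1: select M,V (d=2, Q=-202); attach at lengths (0, 2); label the merged cluster MV
  updated: d(B,MV)=26, d(I,MV)=11, d(MV,R)=20, d(MV,S)=27/2, d(MV,W)=17, d(MV,Y)=23/2
iteration 2: select I,Y (d=6, Q=-297/2); attach at lengths (67/20, 53/20); label the merged cluster IY
  updated: d(B,IY)=15, d(IY,MV)=33/4, d(IY,R)=12, d(IY,S)=31/2, d(IY,W)=35/2
iteration 3: select IY,MV (d=33/4, Q=-120); attach at lengths (33/16, 99/16); label the merged cluster IMVY
  updated: d(B,IMVY)=131/8, d(IMVY,R)=95/8, d(IMVY,S)=83/8, d(IMVY,W)=105/8
iteration 4: select IMVY,S (d=83/8, Q=-59); attach at lengths (89/12, 71/24); label the merged cluster IMSVY
  updated: d(B,IMSVY)=8, d(IMSVY,R)=21/4, d(IMSVY,W)=47/8
iteration 5: select B,R (d=9, Q=-129/4); attach at lengths (95/16, 49/16); label the merged cluster BR
  updated: d(BR,IMSVY)=17/8, d(BR,W)=5
iteration 6: select BR,IMSVY (d=17/8, Q=-13); attach at lengths (5/8, 3/2); label the merged cluster BIMRSVY
  updated: d(BIMRSVY,W)=35/8
iteration 7: select BIMRSVY,W (d=35/8); attach at lengths (35/16, 35/16); label the merged cluster BIMRSVWY
final tree: (((B:95/16,R:49/16):5/8,(((I:67/20,Y:53/20):33/16,(M:0,V:2):99/16):89/12,S:71/24):3/2):35/16,W:35/16)
total length: 337/8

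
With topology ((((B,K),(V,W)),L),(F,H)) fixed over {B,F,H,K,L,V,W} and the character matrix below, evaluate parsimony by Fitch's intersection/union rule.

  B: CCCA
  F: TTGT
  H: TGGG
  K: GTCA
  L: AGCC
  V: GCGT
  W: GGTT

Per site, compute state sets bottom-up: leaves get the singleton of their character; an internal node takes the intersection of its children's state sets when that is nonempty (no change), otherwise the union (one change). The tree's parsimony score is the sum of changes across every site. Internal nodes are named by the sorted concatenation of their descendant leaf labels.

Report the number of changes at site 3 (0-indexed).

BK@0: {C} ∪ {G} = {C,G} (union, +1)
VW@0: {G} ∩ {G} = {G} (intersection, +0)
BKVW@0: {C,G} ∩ {G} = {G} (intersection, +0)
BKLVW@0: {G} ∪ {A} = {A,G} (union, +1)
FH@0: {T} ∩ {T} = {T} (intersection, +0)
BFHKLVW@0: {A,G} ∪ {T} = {A,G,T} (union, +1)
BK@1: {C} ∪ {T} = {C,T} (union, +1)
VW@1: {C} ∪ {G} = {C,G} (union, +1)
BKVW@1: {C,T} ∩ {C,G} = {C} (intersection, +0)
BKLVW@1: {C} ∪ {G} = {C,G} (union, +1)
FH@1: {T} ∪ {G} = {G,T} (union, +1)
BFHKLVW@1: {C,G} ∩ {G,T} = {G} (intersection, +0)
BK@2: {C} ∩ {C} = {C} (intersection, +0)
VW@2: {G} ∪ {T} = {G,T} (union, +1)
BKVW@2: {C} ∪ {G,T} = {C,G,T} (union, +1)
BKLVW@2: {C,G,T} ∩ {C} = {C} (intersection, +0)
FH@2: {G} ∩ {G} = {G} (intersection, +0)
BFHKLVW@2: {C} ∪ {G} = {C,G} (union, +1)
BK@3: {A} ∩ {A} = {A} (intersection, +0)
VW@3: {T} ∩ {T} = {T} (intersection, +0)
BKVW@3: {A} ∪ {T} = {A,T} (union, +1)
BKLVW@3: {A,T} ∪ {C} = {A,C,T} (union, +1)
FH@3: {T} ∪ {G} = {G,T} (union, +1)
BFHKLVW@3: {A,C,T} ∩ {G,T} = {T} (intersection, +0)
per-site changes: [3, 4, 3, 3]; total = 13

3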